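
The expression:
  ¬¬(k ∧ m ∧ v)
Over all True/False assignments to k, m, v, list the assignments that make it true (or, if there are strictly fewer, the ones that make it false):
is true only for:
  k=True, m=True, v=True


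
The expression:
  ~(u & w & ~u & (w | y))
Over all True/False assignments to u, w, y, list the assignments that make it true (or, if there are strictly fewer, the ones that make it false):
is always true.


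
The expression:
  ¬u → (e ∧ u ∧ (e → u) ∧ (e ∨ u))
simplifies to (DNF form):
u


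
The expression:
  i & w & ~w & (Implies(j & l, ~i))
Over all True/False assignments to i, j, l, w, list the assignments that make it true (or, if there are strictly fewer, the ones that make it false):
is never true.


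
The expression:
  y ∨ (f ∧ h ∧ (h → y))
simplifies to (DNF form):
y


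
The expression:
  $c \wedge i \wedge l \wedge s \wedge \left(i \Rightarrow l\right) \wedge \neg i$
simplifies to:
$\text{False}$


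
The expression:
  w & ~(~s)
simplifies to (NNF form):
s & w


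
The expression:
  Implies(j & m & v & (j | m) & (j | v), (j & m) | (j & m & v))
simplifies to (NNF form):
True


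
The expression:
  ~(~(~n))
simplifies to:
~n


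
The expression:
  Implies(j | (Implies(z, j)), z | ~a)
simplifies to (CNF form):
z | ~a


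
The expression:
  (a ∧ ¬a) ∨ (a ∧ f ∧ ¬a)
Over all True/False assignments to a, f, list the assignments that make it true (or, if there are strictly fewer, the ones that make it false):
is never true.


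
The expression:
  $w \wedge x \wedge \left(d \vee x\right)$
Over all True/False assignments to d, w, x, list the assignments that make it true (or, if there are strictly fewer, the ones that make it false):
is true only for:
  d=False, w=True, x=True;
  d=True, w=True, x=True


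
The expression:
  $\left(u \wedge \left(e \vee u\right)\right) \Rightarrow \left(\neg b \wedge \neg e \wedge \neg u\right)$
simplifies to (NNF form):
$\neg u$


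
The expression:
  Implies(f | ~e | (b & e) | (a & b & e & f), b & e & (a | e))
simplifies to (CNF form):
e & (b | ~f)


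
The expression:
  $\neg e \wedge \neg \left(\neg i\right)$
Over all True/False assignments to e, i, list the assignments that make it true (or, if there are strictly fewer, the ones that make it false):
is true only for:
  e=False, i=True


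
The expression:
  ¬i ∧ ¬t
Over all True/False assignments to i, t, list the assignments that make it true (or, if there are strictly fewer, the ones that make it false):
is true only for:
  i=False, t=False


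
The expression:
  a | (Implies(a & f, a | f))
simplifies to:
True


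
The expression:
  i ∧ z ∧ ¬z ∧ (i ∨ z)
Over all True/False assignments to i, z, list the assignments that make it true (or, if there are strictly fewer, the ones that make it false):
is never true.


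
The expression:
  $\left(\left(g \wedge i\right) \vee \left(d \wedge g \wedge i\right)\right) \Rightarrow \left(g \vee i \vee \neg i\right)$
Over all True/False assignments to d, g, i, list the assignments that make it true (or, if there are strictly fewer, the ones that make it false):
is always true.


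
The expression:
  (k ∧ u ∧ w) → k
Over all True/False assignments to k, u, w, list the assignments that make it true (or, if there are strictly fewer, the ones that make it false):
is always true.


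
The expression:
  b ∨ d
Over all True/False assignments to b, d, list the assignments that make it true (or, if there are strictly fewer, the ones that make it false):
is false only for:
  b=False, d=False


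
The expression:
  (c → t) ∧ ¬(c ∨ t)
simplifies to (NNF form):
¬c ∧ ¬t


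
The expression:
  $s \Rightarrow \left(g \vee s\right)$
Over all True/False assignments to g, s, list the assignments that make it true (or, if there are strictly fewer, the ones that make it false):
is always true.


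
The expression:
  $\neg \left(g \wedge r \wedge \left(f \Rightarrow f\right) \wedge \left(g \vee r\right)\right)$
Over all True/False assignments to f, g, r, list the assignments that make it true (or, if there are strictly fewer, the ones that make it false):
is false only for:
  f=False, g=True, r=True;
  f=True, g=True, r=True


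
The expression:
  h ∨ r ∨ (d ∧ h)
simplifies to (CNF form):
h ∨ r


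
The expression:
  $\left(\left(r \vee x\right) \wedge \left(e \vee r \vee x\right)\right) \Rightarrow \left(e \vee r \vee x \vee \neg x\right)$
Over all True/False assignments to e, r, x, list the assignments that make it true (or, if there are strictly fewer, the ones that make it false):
is always true.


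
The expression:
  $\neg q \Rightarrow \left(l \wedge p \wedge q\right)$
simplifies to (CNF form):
$q$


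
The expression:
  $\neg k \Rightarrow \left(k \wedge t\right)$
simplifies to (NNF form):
$k$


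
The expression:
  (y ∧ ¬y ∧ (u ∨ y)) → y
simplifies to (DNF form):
True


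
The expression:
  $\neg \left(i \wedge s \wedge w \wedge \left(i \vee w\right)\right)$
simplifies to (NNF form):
$\neg i \vee \neg s \vee \neg w$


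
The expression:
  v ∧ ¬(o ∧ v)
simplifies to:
v ∧ ¬o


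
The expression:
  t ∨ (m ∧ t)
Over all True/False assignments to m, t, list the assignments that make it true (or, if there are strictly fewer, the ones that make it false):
is true only for:
  m=False, t=True;
  m=True, t=True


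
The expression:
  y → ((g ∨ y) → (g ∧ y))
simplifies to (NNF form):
g ∨ ¬y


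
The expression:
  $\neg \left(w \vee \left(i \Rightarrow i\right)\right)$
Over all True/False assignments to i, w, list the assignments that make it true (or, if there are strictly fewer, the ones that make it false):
is never true.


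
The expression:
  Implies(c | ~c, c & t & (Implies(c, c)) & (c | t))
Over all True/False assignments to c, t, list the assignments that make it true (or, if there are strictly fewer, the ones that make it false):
is true only for:
  c=True, t=True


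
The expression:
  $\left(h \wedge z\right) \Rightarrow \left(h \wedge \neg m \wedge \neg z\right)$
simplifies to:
$\neg h \vee \neg z$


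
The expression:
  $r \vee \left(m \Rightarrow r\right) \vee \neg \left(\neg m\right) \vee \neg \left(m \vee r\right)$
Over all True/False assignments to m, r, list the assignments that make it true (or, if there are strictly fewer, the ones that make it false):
is always true.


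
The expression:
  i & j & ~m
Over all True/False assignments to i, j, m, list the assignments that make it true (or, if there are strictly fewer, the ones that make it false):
is true only for:
  i=True, j=True, m=False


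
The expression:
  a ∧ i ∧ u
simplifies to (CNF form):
a ∧ i ∧ u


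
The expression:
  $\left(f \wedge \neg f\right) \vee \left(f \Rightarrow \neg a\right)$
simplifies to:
$\neg a \vee \neg f$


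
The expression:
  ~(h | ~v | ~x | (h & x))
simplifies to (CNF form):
v & x & ~h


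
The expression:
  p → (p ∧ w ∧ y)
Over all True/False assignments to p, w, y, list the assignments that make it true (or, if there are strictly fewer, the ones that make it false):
is false only for:
  p=True, w=False, y=False;
  p=True, w=False, y=True;
  p=True, w=True, y=False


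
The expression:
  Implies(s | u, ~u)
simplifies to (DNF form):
~u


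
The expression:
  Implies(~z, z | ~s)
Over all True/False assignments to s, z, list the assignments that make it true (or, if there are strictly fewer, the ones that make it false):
is false only for:
  s=True, z=False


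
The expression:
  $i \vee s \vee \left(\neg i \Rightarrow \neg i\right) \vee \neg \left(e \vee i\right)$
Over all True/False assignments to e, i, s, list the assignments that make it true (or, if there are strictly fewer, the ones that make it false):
is always true.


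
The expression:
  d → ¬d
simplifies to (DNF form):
¬d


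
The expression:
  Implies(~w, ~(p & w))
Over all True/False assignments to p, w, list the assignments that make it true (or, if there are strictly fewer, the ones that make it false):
is always true.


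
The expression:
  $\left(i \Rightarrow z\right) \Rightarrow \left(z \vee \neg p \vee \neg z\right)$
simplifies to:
$\text{True}$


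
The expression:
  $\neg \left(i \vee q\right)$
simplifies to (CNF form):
$\neg i \wedge \neg q$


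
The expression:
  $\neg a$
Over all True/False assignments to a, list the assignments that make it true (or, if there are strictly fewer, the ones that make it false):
is true only for:
  a=False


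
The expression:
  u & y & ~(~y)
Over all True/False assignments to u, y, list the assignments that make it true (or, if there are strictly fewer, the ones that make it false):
is true only for:
  u=True, y=True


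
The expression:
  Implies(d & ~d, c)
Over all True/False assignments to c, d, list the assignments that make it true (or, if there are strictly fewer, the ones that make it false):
is always true.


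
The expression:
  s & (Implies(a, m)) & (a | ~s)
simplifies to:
a & m & s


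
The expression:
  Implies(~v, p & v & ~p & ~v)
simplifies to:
v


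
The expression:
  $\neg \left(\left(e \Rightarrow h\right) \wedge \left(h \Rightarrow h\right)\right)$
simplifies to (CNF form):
$e \wedge \neg h$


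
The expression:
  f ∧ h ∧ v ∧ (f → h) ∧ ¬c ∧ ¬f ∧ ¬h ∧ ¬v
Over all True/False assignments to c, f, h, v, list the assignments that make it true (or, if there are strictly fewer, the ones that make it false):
is never true.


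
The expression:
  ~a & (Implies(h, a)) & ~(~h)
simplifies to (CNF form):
False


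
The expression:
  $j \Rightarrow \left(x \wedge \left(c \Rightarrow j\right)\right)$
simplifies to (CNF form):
$x \vee \neg j$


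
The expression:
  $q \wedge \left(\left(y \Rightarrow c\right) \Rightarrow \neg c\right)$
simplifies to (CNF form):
$q \wedge \neg c$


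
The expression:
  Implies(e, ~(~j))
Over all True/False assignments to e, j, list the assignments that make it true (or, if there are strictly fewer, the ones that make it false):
is false only for:
  e=True, j=False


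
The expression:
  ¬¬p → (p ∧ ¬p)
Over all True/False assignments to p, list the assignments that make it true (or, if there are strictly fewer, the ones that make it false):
is true only for:
  p=False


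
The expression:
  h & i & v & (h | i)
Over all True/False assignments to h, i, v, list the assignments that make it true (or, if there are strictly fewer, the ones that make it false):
is true only for:
  h=True, i=True, v=True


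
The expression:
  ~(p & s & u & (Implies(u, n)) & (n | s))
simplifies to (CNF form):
~n | ~p | ~s | ~u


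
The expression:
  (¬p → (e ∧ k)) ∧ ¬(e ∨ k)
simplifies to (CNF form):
p ∧ ¬e ∧ ¬k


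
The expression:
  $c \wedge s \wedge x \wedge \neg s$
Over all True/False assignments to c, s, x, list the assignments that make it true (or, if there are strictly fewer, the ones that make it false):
is never true.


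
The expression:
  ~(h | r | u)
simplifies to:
~h & ~r & ~u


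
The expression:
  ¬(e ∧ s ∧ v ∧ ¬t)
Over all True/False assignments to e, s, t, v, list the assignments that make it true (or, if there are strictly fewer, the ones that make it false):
is false only for:
  e=True, s=True, t=False, v=True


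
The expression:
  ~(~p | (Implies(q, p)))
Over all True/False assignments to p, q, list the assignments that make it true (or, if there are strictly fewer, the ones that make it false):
is never true.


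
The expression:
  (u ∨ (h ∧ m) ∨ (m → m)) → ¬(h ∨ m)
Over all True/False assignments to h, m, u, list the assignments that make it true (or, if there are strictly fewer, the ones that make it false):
is true only for:
  h=False, m=False, u=False;
  h=False, m=False, u=True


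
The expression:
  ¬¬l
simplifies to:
l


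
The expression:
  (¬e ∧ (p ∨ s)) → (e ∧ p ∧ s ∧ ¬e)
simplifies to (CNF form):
(e ∨ ¬p) ∧ (e ∨ ¬s)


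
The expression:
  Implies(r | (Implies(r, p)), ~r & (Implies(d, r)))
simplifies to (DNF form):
~d & ~r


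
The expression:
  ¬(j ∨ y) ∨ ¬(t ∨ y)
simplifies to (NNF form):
¬y ∧ (¬j ∨ ¬t)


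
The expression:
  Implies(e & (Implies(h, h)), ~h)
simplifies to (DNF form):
~e | ~h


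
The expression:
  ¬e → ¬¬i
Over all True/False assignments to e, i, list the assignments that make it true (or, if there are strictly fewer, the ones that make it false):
is false only for:
  e=False, i=False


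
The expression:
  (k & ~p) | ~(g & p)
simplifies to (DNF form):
~g | ~p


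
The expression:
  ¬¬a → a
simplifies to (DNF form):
True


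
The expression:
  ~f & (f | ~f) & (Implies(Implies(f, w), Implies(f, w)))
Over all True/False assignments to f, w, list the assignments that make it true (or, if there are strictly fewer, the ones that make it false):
is true only for:
  f=False, w=False;
  f=False, w=True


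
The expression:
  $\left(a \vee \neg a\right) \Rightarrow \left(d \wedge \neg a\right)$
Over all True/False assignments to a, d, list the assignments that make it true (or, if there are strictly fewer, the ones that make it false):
is true only for:
  a=False, d=True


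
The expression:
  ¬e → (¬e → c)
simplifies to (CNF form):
c ∨ e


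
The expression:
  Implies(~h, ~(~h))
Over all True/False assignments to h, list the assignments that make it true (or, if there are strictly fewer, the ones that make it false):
is true only for:
  h=True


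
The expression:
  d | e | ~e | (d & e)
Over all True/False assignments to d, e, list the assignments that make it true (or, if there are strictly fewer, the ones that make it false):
is always true.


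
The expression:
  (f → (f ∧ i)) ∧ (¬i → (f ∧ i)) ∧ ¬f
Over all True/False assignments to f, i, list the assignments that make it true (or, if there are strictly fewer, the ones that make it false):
is true only for:
  f=False, i=True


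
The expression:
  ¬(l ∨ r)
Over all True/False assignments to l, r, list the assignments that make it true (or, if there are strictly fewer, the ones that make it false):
is true only for:
  l=False, r=False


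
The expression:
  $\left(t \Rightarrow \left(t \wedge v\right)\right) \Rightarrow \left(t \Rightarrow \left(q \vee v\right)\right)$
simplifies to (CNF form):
$\text{True}$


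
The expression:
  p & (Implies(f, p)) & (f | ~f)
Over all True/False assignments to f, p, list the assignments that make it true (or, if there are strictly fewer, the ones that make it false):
is true only for:
  f=False, p=True;
  f=True, p=True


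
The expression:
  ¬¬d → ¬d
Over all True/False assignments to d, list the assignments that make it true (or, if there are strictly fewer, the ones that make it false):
is true only for:
  d=False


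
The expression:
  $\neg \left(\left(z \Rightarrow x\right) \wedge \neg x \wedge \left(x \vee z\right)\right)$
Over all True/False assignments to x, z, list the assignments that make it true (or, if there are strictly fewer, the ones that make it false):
is always true.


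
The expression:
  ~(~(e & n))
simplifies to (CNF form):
e & n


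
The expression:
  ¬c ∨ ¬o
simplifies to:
¬c ∨ ¬o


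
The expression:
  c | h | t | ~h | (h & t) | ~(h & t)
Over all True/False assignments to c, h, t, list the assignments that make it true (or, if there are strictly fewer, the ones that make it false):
is always true.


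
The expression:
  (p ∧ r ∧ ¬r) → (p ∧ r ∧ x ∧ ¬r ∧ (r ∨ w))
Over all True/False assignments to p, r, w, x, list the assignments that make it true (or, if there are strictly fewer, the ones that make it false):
is always true.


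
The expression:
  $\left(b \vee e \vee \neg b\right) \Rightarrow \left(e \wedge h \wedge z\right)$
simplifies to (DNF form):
$e \wedge h \wedge z$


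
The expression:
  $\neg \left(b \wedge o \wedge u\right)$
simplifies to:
$\neg b \vee \neg o \vee \neg u$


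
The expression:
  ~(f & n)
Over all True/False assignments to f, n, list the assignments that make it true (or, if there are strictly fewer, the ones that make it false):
is false only for:
  f=True, n=True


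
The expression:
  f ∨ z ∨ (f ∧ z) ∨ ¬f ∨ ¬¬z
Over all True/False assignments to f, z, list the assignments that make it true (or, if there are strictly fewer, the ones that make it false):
is always true.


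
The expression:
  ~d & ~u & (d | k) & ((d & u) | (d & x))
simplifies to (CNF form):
False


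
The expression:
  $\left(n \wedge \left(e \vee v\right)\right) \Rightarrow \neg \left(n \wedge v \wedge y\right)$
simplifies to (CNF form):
$\neg n \vee \neg v \vee \neg y$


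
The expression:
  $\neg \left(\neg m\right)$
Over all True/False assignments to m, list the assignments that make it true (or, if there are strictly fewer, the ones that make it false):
is true only for:
  m=True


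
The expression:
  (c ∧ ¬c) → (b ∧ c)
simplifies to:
True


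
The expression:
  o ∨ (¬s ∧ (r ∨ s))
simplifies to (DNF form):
o ∨ (r ∧ ¬s)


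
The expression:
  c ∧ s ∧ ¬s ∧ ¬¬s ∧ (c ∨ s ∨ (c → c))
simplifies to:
False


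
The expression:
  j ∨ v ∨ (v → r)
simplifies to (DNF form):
True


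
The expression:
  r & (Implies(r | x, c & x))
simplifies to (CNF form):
c & r & x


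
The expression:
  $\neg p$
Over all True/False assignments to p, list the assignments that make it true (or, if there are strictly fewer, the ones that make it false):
is true only for:
  p=False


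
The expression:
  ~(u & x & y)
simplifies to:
~u | ~x | ~y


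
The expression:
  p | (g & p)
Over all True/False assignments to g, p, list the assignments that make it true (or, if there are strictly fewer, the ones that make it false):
is true only for:
  g=False, p=True;
  g=True, p=True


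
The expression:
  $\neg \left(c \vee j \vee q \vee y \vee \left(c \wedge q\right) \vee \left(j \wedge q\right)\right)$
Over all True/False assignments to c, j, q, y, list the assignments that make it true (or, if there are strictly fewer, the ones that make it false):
is true only for:
  c=False, j=False, q=False, y=False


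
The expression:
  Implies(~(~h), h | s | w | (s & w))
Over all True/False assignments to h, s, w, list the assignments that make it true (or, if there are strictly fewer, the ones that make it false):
is always true.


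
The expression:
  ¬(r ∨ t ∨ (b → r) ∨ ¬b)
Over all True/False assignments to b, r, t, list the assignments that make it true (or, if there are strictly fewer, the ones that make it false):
is true only for:
  b=True, r=False, t=False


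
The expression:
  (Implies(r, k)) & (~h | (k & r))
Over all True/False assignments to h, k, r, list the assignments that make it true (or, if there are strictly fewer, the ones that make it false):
is true only for:
  h=False, k=False, r=False;
  h=False, k=True, r=False;
  h=False, k=True, r=True;
  h=True, k=True, r=True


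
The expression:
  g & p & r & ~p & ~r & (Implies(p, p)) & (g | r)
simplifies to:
False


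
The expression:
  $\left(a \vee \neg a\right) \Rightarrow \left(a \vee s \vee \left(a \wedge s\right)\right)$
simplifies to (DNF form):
$a \vee s$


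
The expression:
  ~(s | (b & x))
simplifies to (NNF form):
~s & (~b | ~x)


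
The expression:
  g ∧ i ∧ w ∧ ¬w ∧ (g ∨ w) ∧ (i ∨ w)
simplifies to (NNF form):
False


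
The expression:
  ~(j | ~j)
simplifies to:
False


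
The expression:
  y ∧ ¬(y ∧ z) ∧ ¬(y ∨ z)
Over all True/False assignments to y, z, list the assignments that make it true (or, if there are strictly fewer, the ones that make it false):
is never true.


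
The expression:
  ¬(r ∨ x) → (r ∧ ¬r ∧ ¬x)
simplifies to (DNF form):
r ∨ x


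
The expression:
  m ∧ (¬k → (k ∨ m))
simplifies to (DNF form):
m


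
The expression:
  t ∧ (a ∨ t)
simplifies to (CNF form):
t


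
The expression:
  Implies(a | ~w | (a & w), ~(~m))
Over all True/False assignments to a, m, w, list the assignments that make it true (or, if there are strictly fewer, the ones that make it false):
is false only for:
  a=False, m=False, w=False;
  a=True, m=False, w=False;
  a=True, m=False, w=True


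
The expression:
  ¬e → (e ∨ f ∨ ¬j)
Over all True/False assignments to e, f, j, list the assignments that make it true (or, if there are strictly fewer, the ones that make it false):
is false only for:
  e=False, f=False, j=True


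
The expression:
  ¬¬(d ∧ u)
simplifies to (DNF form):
d ∧ u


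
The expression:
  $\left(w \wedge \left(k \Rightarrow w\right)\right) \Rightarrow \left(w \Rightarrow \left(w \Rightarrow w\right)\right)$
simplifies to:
$\text{True}$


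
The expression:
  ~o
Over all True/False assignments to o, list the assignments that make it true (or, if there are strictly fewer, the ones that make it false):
is true only for:
  o=False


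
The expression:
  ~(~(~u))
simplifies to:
~u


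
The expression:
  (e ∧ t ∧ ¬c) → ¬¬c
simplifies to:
c ∨ ¬e ∨ ¬t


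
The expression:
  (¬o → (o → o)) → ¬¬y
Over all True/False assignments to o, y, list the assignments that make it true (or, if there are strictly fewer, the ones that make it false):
is true only for:
  o=False, y=True;
  o=True, y=True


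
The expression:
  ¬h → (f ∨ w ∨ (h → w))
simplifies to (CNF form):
True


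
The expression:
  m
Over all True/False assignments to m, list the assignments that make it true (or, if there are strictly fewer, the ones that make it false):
is true only for:
  m=True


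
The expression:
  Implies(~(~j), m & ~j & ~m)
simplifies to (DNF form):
~j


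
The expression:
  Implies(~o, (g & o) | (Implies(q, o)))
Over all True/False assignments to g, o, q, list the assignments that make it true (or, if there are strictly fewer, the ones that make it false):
is false only for:
  g=False, o=False, q=True;
  g=True, o=False, q=True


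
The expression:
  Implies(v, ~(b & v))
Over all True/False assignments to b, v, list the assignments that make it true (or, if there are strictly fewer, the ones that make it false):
is false only for:
  b=True, v=True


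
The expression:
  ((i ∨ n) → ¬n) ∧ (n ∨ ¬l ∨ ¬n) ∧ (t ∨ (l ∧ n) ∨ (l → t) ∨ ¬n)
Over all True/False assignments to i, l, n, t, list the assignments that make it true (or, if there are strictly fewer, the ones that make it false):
is true only for:
  i=False, l=False, n=False, t=False;
  i=False, l=False, n=False, t=True;
  i=False, l=True, n=False, t=False;
  i=False, l=True, n=False, t=True;
  i=True, l=False, n=False, t=False;
  i=True, l=False, n=False, t=True;
  i=True, l=True, n=False, t=False;
  i=True, l=True, n=False, t=True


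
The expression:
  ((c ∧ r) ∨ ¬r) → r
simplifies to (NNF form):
r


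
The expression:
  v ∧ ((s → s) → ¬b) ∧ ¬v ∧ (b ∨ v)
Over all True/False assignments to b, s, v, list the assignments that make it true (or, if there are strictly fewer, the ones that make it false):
is never true.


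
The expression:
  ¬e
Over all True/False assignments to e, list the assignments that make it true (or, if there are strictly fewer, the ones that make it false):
is true only for:
  e=False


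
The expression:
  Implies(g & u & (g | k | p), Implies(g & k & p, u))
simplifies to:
True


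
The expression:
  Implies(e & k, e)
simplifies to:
True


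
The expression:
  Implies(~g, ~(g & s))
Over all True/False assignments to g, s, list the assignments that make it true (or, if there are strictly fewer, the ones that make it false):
is always true.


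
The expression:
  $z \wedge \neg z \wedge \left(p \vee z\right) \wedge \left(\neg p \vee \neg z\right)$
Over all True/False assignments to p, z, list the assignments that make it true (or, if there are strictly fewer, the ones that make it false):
is never true.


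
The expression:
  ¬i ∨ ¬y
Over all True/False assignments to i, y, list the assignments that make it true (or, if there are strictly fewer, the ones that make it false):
is false only for:
  i=True, y=True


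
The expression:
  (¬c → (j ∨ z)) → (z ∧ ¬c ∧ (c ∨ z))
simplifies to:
¬c ∧ (z ∨ ¬j)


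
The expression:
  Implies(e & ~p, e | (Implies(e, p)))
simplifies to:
True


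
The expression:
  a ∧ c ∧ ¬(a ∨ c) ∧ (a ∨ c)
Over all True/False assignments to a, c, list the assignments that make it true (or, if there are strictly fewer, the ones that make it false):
is never true.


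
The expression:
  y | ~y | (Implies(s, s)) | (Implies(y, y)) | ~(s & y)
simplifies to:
True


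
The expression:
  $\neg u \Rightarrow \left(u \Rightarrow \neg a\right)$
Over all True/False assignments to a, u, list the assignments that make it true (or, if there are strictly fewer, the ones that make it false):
is always true.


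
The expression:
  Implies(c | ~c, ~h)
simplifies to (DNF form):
~h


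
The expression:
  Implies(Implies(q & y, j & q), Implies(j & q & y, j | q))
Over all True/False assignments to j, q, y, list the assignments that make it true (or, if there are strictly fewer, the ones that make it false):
is always true.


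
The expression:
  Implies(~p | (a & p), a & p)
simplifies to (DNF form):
p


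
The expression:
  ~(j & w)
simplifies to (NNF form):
~j | ~w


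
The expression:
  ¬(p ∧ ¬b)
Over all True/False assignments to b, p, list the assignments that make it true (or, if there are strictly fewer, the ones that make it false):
is false only for:
  b=False, p=True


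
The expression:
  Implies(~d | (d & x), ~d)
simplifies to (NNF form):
~d | ~x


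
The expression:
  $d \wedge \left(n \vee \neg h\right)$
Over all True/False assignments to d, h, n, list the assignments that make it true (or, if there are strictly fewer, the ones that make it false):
is true only for:
  d=True, h=False, n=False;
  d=True, h=False, n=True;
  d=True, h=True, n=True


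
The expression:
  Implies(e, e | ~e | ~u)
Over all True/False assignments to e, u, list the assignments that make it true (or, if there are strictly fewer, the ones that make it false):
is always true.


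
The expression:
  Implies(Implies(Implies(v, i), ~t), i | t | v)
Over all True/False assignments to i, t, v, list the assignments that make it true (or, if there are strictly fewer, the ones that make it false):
is false only for:
  i=False, t=False, v=False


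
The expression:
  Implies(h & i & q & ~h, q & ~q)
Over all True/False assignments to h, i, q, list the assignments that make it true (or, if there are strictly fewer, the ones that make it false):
is always true.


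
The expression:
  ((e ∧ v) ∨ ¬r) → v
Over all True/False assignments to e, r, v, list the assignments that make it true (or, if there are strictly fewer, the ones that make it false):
is false only for:
  e=False, r=False, v=False;
  e=True, r=False, v=False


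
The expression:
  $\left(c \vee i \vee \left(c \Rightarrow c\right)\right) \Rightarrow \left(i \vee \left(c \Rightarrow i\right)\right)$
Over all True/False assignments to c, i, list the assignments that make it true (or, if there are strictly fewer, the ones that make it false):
is false only for:
  c=True, i=False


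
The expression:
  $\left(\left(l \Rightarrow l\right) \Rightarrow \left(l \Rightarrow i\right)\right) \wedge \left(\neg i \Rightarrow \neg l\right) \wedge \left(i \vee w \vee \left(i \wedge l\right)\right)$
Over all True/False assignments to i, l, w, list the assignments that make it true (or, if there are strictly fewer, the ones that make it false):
is false only for:
  i=False, l=False, w=False;
  i=False, l=True, w=False;
  i=False, l=True, w=True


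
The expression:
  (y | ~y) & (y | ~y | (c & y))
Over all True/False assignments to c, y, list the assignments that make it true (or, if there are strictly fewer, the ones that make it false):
is always true.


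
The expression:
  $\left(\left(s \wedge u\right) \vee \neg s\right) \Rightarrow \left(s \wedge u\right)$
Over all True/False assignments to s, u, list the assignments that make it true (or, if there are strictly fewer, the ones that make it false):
is true only for:
  s=True, u=False;
  s=True, u=True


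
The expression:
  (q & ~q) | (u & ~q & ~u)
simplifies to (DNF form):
False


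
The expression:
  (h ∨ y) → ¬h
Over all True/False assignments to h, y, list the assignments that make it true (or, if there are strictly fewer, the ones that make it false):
is true only for:
  h=False, y=False;
  h=False, y=True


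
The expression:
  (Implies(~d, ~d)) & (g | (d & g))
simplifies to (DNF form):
g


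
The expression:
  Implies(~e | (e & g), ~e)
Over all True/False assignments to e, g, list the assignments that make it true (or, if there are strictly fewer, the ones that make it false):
is false only for:
  e=True, g=True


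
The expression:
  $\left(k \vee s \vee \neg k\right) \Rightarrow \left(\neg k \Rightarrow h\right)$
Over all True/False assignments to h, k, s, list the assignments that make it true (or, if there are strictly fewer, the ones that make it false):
is false only for:
  h=False, k=False, s=False;
  h=False, k=False, s=True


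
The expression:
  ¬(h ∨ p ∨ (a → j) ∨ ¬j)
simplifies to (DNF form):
False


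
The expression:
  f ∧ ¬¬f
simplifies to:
f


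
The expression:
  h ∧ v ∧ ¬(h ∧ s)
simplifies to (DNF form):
h ∧ v ∧ ¬s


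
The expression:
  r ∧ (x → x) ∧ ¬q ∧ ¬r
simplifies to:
False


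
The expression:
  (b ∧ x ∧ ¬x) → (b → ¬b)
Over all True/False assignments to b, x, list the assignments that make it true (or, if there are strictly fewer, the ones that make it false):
is always true.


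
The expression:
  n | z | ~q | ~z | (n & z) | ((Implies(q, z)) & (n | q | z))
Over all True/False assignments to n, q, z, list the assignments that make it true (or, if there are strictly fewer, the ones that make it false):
is always true.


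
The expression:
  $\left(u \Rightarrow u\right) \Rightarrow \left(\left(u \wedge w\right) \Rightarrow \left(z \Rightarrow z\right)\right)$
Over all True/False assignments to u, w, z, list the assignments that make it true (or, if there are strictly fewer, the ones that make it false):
is always true.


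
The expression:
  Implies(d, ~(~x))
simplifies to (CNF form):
x | ~d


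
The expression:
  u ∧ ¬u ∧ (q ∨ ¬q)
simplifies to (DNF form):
False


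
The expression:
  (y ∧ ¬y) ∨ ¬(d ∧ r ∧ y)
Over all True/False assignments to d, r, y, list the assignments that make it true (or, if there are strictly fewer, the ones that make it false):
is false only for:
  d=True, r=True, y=True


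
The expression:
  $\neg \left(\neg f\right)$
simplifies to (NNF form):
$f$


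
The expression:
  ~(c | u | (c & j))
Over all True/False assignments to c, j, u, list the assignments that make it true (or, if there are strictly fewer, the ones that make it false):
is true only for:
  c=False, j=False, u=False;
  c=False, j=True, u=False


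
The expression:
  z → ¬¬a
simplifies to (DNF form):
a ∨ ¬z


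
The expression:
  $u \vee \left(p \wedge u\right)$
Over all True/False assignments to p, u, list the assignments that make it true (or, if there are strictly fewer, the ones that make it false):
is true only for:
  p=False, u=True;
  p=True, u=True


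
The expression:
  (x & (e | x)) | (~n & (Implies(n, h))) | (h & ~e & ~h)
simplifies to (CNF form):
x | ~n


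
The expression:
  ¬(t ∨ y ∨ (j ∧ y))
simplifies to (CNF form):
¬t ∧ ¬y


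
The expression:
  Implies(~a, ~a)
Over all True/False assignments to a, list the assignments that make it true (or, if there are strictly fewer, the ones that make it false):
is always true.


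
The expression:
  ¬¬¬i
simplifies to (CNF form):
¬i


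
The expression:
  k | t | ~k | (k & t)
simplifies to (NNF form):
True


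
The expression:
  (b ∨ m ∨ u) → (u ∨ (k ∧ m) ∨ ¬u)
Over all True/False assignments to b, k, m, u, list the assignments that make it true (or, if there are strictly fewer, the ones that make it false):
is always true.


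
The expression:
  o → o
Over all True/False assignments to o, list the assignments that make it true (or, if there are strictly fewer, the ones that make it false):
is always true.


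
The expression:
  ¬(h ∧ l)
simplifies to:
¬h ∨ ¬l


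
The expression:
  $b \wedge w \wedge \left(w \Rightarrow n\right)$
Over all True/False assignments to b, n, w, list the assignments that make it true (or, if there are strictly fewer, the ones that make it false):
is true only for:
  b=True, n=True, w=True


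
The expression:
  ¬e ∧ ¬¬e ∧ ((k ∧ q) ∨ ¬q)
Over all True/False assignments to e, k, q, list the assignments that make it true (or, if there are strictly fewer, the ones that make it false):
is never true.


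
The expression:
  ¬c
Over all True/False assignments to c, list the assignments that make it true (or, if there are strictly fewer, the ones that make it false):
is true only for:
  c=False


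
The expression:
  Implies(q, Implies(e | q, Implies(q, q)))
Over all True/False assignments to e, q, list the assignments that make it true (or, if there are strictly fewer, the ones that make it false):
is always true.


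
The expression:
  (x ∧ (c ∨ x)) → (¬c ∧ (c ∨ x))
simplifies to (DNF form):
¬c ∨ ¬x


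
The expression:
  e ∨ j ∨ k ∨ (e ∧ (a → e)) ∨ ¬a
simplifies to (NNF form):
e ∨ j ∨ k ∨ ¬a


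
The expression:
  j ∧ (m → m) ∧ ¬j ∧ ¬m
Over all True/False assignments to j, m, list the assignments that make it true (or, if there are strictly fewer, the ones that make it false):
is never true.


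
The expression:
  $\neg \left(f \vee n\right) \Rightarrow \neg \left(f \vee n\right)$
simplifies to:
$\text{True}$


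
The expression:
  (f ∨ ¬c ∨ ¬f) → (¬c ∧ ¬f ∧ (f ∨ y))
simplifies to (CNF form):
y ∧ ¬c ∧ ¬f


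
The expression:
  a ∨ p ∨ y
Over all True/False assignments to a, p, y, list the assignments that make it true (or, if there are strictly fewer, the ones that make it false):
is false only for:
  a=False, p=False, y=False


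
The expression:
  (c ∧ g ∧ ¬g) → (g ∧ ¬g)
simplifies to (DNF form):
True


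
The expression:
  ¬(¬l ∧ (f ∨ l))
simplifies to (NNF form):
l ∨ ¬f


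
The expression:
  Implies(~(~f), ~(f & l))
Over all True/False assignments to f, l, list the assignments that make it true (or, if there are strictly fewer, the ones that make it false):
is false only for:
  f=True, l=True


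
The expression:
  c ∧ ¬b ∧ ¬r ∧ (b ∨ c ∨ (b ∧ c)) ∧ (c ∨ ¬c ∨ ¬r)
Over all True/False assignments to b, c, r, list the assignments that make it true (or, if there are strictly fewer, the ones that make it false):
is true only for:
  b=False, c=True, r=False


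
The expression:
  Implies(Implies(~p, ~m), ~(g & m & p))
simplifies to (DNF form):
~g | ~m | ~p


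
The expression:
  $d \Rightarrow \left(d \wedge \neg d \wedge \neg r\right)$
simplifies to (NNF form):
$\neg d$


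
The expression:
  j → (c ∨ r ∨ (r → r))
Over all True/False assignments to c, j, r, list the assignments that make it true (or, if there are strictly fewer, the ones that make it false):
is always true.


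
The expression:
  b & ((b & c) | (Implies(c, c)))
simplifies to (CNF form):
b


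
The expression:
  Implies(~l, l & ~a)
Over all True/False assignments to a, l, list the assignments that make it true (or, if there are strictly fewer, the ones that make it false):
is true only for:
  a=False, l=True;
  a=True, l=True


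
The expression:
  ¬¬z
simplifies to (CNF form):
z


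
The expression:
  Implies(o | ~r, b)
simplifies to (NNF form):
b | (r & ~o)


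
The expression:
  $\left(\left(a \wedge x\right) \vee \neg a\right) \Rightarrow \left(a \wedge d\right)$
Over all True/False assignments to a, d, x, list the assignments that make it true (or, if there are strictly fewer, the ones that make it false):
is true only for:
  a=True, d=False, x=False;
  a=True, d=True, x=False;
  a=True, d=True, x=True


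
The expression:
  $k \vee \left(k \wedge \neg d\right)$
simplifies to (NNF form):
$k$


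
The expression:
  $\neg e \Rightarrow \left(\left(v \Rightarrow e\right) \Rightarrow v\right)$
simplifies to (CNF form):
$e \vee v$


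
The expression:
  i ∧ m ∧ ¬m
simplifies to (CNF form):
False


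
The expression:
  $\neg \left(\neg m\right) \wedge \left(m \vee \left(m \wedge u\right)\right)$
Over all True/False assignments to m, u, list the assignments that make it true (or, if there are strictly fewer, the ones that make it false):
is true only for:
  m=True, u=False;
  m=True, u=True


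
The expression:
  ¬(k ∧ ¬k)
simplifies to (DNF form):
True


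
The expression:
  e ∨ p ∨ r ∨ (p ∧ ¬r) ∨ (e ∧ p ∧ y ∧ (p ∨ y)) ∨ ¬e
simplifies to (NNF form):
True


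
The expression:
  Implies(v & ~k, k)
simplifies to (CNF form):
k | ~v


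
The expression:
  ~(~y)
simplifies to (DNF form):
y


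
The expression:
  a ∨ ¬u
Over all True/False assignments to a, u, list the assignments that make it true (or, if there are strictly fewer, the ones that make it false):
is false only for:
  a=False, u=True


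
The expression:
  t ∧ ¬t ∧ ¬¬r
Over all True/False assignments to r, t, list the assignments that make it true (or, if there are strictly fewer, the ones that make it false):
is never true.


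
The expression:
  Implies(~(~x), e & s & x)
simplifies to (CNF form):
(e | ~x) & (s | ~x)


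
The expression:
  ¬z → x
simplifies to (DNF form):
x ∨ z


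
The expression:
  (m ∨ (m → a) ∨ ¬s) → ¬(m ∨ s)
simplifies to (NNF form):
¬m ∧ ¬s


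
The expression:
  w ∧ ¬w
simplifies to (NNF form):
False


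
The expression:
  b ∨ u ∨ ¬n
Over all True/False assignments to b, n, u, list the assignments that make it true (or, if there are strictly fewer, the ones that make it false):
is false only for:
  b=False, n=True, u=False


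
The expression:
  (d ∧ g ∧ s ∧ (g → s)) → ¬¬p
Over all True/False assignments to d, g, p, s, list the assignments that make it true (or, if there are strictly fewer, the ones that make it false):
is false only for:
  d=True, g=True, p=False, s=True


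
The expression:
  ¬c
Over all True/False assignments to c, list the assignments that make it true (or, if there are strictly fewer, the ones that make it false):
is true only for:
  c=False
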